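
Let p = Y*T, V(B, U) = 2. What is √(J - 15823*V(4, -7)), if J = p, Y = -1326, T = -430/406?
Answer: 2*I*√311556686/203 ≈ 173.9*I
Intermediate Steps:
T = -215/203 (T = -430*1/406 = -215/203 ≈ -1.0591)
p = 285090/203 (p = -1326*(-215/203) = 285090/203 ≈ 1404.4)
J = 285090/203 ≈ 1404.4
√(J - 15823*V(4, -7)) = √(285090/203 - 15823*2) = √(285090/203 - 31646) = √(-6139048/203) = 2*I*√311556686/203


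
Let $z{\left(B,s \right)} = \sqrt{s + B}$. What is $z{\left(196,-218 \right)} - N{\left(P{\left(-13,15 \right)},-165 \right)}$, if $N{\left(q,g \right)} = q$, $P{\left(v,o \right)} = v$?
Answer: $13 + i \sqrt{22} \approx 13.0 + 4.6904 i$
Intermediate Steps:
$z{\left(B,s \right)} = \sqrt{B + s}$
$z{\left(196,-218 \right)} - N{\left(P{\left(-13,15 \right)},-165 \right)} = \sqrt{196 - 218} - -13 = \sqrt{-22} + 13 = i \sqrt{22} + 13 = 13 + i \sqrt{22}$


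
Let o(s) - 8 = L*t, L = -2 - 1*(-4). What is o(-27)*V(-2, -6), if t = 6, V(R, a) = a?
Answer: -120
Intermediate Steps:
L = 2 (L = -2 + 4 = 2)
o(s) = 20 (o(s) = 8 + 2*6 = 8 + 12 = 20)
o(-27)*V(-2, -6) = 20*(-6) = -120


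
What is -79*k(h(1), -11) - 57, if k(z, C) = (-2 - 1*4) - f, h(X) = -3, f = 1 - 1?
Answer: 417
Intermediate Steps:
f = 0
k(z, C) = -6 (k(z, C) = (-2 - 1*4) - 1*0 = (-2 - 4) + 0 = -6 + 0 = -6)
-79*k(h(1), -11) - 57 = -79*(-6) - 57 = 474 - 57 = 417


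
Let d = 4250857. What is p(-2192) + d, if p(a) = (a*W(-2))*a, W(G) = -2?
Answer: -5358871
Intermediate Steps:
p(a) = -2*a² (p(a) = (a*(-2))*a = (-2*a)*a = -2*a²)
p(-2192) + d = -2*(-2192)² + 4250857 = -2*4804864 + 4250857 = -9609728 + 4250857 = -5358871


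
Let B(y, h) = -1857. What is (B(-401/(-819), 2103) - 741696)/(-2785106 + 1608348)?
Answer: 743553/1176758 ≈ 0.63187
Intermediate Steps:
(B(-401/(-819), 2103) - 741696)/(-2785106 + 1608348) = (-1857 - 741696)/(-2785106 + 1608348) = -743553/(-1176758) = -743553*(-1/1176758) = 743553/1176758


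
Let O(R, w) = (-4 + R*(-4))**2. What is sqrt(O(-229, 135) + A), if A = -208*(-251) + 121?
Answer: sqrt(884073) ≈ 940.25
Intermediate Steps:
O(R, w) = (-4 - 4*R)**2
A = 52329 (A = 52208 + 121 = 52329)
sqrt(O(-229, 135) + A) = sqrt(16*(1 - 229)**2 + 52329) = sqrt(16*(-228)**2 + 52329) = sqrt(16*51984 + 52329) = sqrt(831744 + 52329) = sqrt(884073)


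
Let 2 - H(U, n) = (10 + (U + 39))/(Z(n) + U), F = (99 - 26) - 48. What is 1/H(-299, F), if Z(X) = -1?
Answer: 6/7 ≈ 0.85714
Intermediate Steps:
F = 25 (F = 73 - 48 = 25)
H(U, n) = 2 - (49 + U)/(-1 + U) (H(U, n) = 2 - (10 + (U + 39))/(-1 + U) = 2 - (10 + (39 + U))/(-1 + U) = 2 - (49 + U)/(-1 + U))
1/H(-299, F) = 1/((-51 - 299)/(-1 - 299)) = 1/(-350/(-300)) = 1/(-1/300*(-350)) = 1/(7/6) = 6/7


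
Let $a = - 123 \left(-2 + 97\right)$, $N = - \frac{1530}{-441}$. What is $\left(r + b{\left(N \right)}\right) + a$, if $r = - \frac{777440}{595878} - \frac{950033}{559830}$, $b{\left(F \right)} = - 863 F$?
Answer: $- \frac{13332904814929057}{908107147570} \approx -14682.0$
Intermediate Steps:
$N = \frac{170}{49}$ ($N = \left(-1530\right) \left(- \frac{1}{441}\right) = \frac{170}{49} \approx 3.4694$)
$r = - \frac{55629888843}{18532798930}$ ($r = \left(-777440\right) \frac{1}{595878} - \frac{950033}{559830} = - \frac{388720}{297939} - \frac{950033}{559830} = - \frac{55629888843}{18532798930} \approx -3.0017$)
$a = -11685$ ($a = \left(-123\right) 95 = -11685$)
$\left(r + b{\left(N \right)}\right) + a = \left(- \frac{55629888843}{18532798930} - \frac{146710}{49}\right) - 11685 = - \frac{2721672795573607}{908107147570} - 11685 = - \frac{13332904814929057}{908107147570}$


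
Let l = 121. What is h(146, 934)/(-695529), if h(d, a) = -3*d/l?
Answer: 146/28053003 ≈ 5.2044e-6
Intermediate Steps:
h(d, a) = -3*d/121
h(146, 934)/(-695529) = -3/121*146/(-695529) = -438/121*(-1/695529) = 146/28053003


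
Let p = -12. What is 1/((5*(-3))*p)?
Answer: 1/180 ≈ 0.0055556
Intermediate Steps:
1/((5*(-3))*p) = 1/((5*(-3))*(-12)) = 1/(-15*(-12)) = 1/180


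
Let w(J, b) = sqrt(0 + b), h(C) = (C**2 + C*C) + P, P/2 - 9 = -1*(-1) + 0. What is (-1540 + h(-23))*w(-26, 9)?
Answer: -1386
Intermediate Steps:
P = 20 (P = 18 + 2*(-1*(-1) + 0) = 18 + 2*(1 + 0) = 18 + 2*1 = 18 + 2 = 20)
h(C) = 20 + 2*C**2 (h(C) = (C**2 + C*C) + 20 = (C**2 + C**2) + 20 = 2*C**2 + 20 = 20 + 2*C**2)
w(J, b) = sqrt(b)
(-1540 + h(-23))*w(-26, 9) = (-1540 + (20 + 2*(-23)**2))*sqrt(9) = (-1540 + (20 + 2*529))*3 = (-1540 + (20 + 1058))*3 = (-1540 + 1078)*3 = -462*3 = -1386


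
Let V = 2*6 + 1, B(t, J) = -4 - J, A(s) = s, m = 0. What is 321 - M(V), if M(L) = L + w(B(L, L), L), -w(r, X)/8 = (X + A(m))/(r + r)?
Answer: 5184/17 ≈ 304.94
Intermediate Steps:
w(r, X) = -4*X/r (w(r, X) = -8*(X + 0)/(r + r) = -8*X/(2*r) = -8*X*1/(2*r) = -4*X/r)
V = 13 (V = 12 + 1 = 13)
M(L) = L - 4*L/(-4 - L)
321 - M(V) = 321 - 13*(8 + 13)/(4 + 13) = 321 - 13*21/17 = 321 - 1*273/17 = 321 - 273/17 = 5184/17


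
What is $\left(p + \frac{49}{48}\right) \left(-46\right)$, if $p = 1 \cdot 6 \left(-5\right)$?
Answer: $\frac{31993}{24} \approx 1333.0$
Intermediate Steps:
$p = -30$ ($p = 6 \left(-5\right) = -30$)
$\left(p + \frac{49}{48}\right) \left(-46\right) = \left(-30 + \frac{49}{48}\right) \left(-46\right) = \left(- \frac{1391}{48}\right) \left(-46\right) = \frac{31993}{24}$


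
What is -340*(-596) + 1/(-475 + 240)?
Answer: 47620399/235 ≈ 2.0264e+5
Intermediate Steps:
-340*(-596) + 1/(-475 + 240) = 202640 + 1/(-235) = 202640 - 1/235 = 47620399/235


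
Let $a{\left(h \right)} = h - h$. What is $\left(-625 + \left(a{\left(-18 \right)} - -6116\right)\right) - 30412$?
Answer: $-24921$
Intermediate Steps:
$a{\left(h \right)} = 0$
$\left(-625 + \left(a{\left(-18 \right)} - -6116\right)\right) - 30412 = \left(-625 + \left(0 - -6116\right)\right) - 30412 = \left(-625 + \left(0 + 6116\right)\right) - 30412 = \left(-625 + 6116\right) - 30412 = 5491 - 30412 = -24921$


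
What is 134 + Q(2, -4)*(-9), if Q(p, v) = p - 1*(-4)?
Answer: 80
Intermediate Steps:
Q(p, v) = 4 + p (Q(p, v) = p + 4 = 4 + p)
134 + Q(2, -4)*(-9) = 134 + (4 + 2)*(-9) = 134 + 6*(-9) = 134 - 54 = 80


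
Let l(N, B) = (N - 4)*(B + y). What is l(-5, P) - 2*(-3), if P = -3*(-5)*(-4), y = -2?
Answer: 564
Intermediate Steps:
P = -60 (P = 15*(-4) = -60)
l(N, B) = (-4 + N)*(-2 + B) (l(N, B) = (N - 4)*(B - 2) = (-4 + N)*(-2 + B))
l(-5, P) - 2*(-3) = (8 - 4*(-60) - 2*(-5) - 60*(-5)) - 2*(-3) = (8 + 240 + 10 + 300) + 6 = 558 + 6 = 564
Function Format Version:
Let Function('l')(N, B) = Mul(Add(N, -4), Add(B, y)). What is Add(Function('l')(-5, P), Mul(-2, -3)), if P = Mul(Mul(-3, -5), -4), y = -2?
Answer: 564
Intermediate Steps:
P = -60 (P = Mul(15, -4) = -60)
Function('l')(N, B) = Mul(Add(-4, N), Add(-2, B)) (Function('l')(N, B) = Mul(Add(N, -4), Add(B, -2)) = Mul(Add(-4, N), Add(-2, B)))
Add(Function('l')(-5, P), Mul(-2, -3)) = Add(Add(8, Mul(-4, -60), Mul(-2, -5), Mul(-60, -5)), Mul(-2, -3)) = Add(Add(8, 240, 10, 300), 6) = Add(558, 6) = 564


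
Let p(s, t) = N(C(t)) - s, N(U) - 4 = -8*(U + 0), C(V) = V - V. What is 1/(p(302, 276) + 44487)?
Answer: 1/44189 ≈ 2.2630e-5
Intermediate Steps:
C(V) = 0
N(U) = 4 - 8*U (N(U) = 4 - 8*(U + 0) = 4 - 8*U)
p(s, t) = 4 - s (p(s, t) = (4 - 8*0) - s = (4 + 0) - s = 4 - s)
1/(p(302, 276) + 44487) = 1/((4 - 1*302) + 44487) = 1/((4 - 302) + 44487) = 1/(-298 + 44487) = 1/44189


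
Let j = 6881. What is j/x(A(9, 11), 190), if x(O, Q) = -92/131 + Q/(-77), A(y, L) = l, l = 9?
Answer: -69408647/31974 ≈ -2170.8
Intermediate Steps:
A(y, L) = 9
x(O, Q) = -92/131 - Q/77 (x(O, Q) = -92*1/131 + Q*(-1/77) = -92/131 - Q/77)
j/x(A(9, 11), 190) = 6881/(-92/131 - 1/77*190) = 6881/(-92/131 - 190/77) = 6881/(-31974/10087) = 6881*(-10087/31974) = -69408647/31974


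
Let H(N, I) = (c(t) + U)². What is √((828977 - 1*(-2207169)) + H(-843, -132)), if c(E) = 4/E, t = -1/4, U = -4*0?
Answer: 3*√337378 ≈ 1742.5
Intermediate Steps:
U = 0
t = -¼ (t = -1*¼ = -¼ ≈ -0.25000)
H(N, I) = 256 (H(N, I) = (4/(-¼) + 0)² = (4*(-4) + 0)² = (-16 + 0)² = (-16)² = 256)
√((828977 - 1*(-2207169)) + H(-843, -132)) = √((828977 - 1*(-2207169)) + 256) = √((828977 + 2207169) + 256) = √(3036146 + 256) = √3036402 = 3*√337378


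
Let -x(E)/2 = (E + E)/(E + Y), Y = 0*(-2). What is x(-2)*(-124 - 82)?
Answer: 824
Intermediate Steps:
Y = 0
x(E) = -4 (x(E) = -2*(E + E)/(E + 0) = -2*2*E/E = -2*2 = -4)
x(-2)*(-124 - 82) = -4*(-124 - 82) = -4*(-206) = 824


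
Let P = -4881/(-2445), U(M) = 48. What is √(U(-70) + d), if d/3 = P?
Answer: 3*√3984535/815 ≈ 7.3477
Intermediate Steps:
P = 1627/815 (P = -4881*(-1/2445) = 1627/815 ≈ 1.9963)
d = 4881/815 (d = 3*(1627/815) = 4881/815 ≈ 5.9890)
√(U(-70) + d) = √(48 + 4881/815) = √(44001/815) = 3*√3984535/815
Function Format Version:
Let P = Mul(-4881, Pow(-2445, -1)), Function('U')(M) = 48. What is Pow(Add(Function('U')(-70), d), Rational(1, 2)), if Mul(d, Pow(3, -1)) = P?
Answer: Mul(Rational(3, 815), Pow(3984535, Rational(1, 2))) ≈ 7.3477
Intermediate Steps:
P = Rational(1627, 815) (P = Mul(-4881, Rational(-1, 2445)) = Rational(1627, 815) ≈ 1.9963)
d = Rational(4881, 815) (d = Mul(3, Rational(1627, 815)) = Rational(4881, 815) ≈ 5.9890)
Pow(Add(Function('U')(-70), d), Rational(1, 2)) = Pow(Add(48, Rational(4881, 815)), Rational(1, 2)) = Pow(Rational(44001, 815), Rational(1, 2)) = Mul(Rational(3, 815), Pow(3984535, Rational(1, 2)))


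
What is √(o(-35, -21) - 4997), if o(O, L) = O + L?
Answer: I*√5053 ≈ 71.084*I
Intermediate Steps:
o(O, L) = L + O
√(o(-35, -21) - 4997) = √((-21 - 35) - 4997) = √(-56 - 4997) = √(-5053) = I*√5053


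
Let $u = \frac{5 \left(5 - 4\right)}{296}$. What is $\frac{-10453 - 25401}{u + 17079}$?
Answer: $- \frac{10612784}{5055389} \approx -2.0993$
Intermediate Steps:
$u = \frac{5}{296}$ ($u = \frac{5 \cdot 1}{296} = \frac{1}{296} \cdot 5 = \frac{5}{296} \approx 0.016892$)
$\frac{-10453 - 25401}{u + 17079} = \frac{-10453 - 25401}{\frac{5}{296} + 17079} = - \frac{35854}{\frac{5055389}{296}} = \left(-35854\right) \frac{296}{5055389} = - \frac{10612784}{5055389}$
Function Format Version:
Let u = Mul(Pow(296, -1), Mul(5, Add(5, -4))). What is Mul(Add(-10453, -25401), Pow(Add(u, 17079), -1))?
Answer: Rational(-10612784, 5055389) ≈ -2.0993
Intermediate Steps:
u = Rational(5, 296) (u = Mul(Rational(1, 296), Mul(5, 1)) = Mul(Rational(1, 296), 5) = Rational(5, 296) ≈ 0.016892)
Mul(Add(-10453, -25401), Pow(Add(u, 17079), -1)) = Mul(Add(-10453, -25401), Pow(Add(Rational(5, 296), 17079), -1)) = Mul(-35854, Pow(Rational(5055389, 296), -1)) = Mul(-35854, Rational(296, 5055389)) = Rational(-10612784, 5055389)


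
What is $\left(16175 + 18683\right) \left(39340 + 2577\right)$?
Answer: $1461142786$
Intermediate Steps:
$\left(16175 + 18683\right) \left(39340 + 2577\right) = 34858 \cdot 41917 = 1461142786$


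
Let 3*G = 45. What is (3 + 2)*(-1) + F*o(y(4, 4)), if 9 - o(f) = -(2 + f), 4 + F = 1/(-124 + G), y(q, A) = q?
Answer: -7100/109 ≈ -65.138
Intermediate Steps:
G = 15 (G = (1/3)*45 = 15)
F = -437/109 (F = -4 + 1/(-124 + 15) = -4 + 1/(-109) = -4 - 1/109 = -437/109 ≈ -4.0092)
o(f) = 11 + f (o(f) = 9 - (-1)*(2 + f) = 9 - (-2 - f) = 9 + (2 + f) = 11 + f)
(3 + 2)*(-1) + F*o(y(4, 4)) = (3 + 2)*(-1) - 437*(11 + 4)/109 = 5*(-1) - 437/109*15 = -5 - 6555/109 = -7100/109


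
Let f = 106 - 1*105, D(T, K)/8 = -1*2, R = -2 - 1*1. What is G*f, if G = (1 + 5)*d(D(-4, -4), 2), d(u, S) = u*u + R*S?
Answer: 1500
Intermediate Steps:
R = -3 (R = -2 - 1 = -3)
D(T, K) = -16 (D(T, K) = 8*(-1*2) = 8*(-2) = -16)
d(u, S) = u² - 3*S (d(u, S) = u*u - 3*S = u² - 3*S)
G = 1500 (G = (1 + 5)*((-16)² - 3*2) = 6*(256 - 6) = 6*250 = 1500)
f = 1 (f = 106 - 105 = 1)
G*f = 1500*1 = 1500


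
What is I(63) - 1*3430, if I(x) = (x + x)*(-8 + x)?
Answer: 3500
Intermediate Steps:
I(x) = 2*x*(-8 + x) (I(x) = (2*x)*(-8 + x) = 2*x*(-8 + x))
I(63) - 1*3430 = 2*63*(-8 + 63) - 1*3430 = 2*63*55 - 3430 = 6930 - 3430 = 3500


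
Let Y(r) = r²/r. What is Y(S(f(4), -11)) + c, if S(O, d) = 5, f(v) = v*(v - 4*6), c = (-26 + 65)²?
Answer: 1526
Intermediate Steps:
c = 1521 (c = 39² = 1521)
f(v) = v*(-24 + v) (f(v) = v*(v - 24) = v*(-24 + v))
Y(r) = r
Y(S(f(4), -11)) + c = 5 + 1521 = 1526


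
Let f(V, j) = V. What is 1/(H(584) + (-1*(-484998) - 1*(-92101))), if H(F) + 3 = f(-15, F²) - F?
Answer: 1/576497 ≈ 1.7346e-6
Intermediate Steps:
H(F) = -18 - F (H(F) = -3 + (-15 - F) = -18 - F)
1/(H(584) + (-1*(-484998) - 1*(-92101))) = 1/((-18 - 1*584) + (-1*(-484998) - 1*(-92101))) = 1/((-18 - 584) + (484998 + 92101)) = 1/(-602 + 577099) = 1/576497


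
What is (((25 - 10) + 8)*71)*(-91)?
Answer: -148603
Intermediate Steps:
(((25 - 10) + 8)*71)*(-91) = ((15 + 8)*71)*(-91) = (23*71)*(-91) = 1633*(-91) = -148603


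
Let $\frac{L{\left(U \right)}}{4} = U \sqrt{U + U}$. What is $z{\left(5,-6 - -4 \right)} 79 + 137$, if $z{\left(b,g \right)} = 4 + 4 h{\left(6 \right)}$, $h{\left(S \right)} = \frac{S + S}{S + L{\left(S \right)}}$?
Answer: $\frac{85891}{191} + \frac{5056 \sqrt{3}}{191} \approx 495.54$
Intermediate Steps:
$L{\left(U \right)} = 4 \sqrt{2} U^{\frac{3}{2}}$ ($L{\left(U \right)} = 4 U \sqrt{U + U} = 4 U \sqrt{2 U} = 4 U \sqrt{2} \sqrt{U} = 4 \sqrt{2} U^{\frac{3}{2}}$)
$h{\left(S \right)} = \frac{2 S}{S + 4 \sqrt{2} S^{\frac{3}{2}}}$ ($h{\left(S \right)} = \frac{S + S}{S + 4 \sqrt{2} S^{\frac{3}{2}}} = \frac{2 S}{S + 4 \sqrt{2} S^{\frac{3}{2}}}$)
$z{\left(b,g \right)} = 4 + \frac{48}{6 + 48 \sqrt{3}}$ ($z{\left(b,g \right)} = 4 + 4 \cdot 2 \cdot 6 \frac{1}{6 + 4 \sqrt{2} \cdot 6^{\frac{3}{2}}} = 4 + 4 \cdot 2 \cdot 6 \frac{1}{6 + 4 \sqrt{2} \cdot 6 \sqrt{6}} = 4 + 4 \cdot 2 \cdot 6 \frac{1}{6 + 48 \sqrt{3}} = 4 + 4 \frac{12}{6 + 48 \sqrt{3}} = 4 + \frac{48}{6 + 48 \sqrt{3}}$)
$z{\left(5,-6 - -4 \right)} 79 + 137 = \left(\frac{756}{191} + \frac{64 \sqrt{3}}{191}\right) 79 + 137 = \left(\frac{59724}{191} + \frac{5056 \sqrt{3}}{191}\right) + 137 = \frac{85891}{191} + \frac{5056 \sqrt{3}}{191}$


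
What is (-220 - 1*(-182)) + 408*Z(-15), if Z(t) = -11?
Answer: -4526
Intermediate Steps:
(-220 - 1*(-182)) + 408*Z(-15) = (-220 - 1*(-182)) + 408*(-11) = (-220 + 182) - 4488 = -38 - 4488 = -4526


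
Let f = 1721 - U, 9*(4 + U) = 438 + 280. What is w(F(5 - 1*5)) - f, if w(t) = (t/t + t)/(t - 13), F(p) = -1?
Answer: -14807/9 ≈ -1645.2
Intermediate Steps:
U = 682/9 (U = -4 + (438 + 280)/9 = -4 + (⅑)*718 = -4 + 718/9 = 682/9 ≈ 75.778)
f = 14807/9 (f = 1721 - 1*682/9 = 1721 - 682/9 = 14807/9 ≈ 1645.2)
w(t) = (1 + t)/(-13 + t)
w(F(5 - 1*5)) - f = (1 - 1)/(-13 - 1) - 1*14807/9 = 0/(-14) - 14807/9 = -1/14*0 - 14807/9 = 0 - 14807/9 = -14807/9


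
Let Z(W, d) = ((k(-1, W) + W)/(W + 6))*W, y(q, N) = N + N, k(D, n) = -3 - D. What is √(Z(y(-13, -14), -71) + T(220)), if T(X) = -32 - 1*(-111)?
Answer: √4939/11 ≈ 6.3889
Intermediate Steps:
y(q, N) = 2*N
T(X) = 79 (T(X) = -32 + 111 = 79)
Z(W, d) = W*(-2 + W)/(6 + W) (Z(W, d) = (((-3 - 1*(-1)) + W)/(W + 6))*W = (((-3 + 1) + W)/(6 + W))*W = ((-2 + W)/(6 + W))*W = W*(-2 + W)/(6 + W))
√(Z(y(-13, -14), -71) + T(220)) = √((2*(-14))*(-2 + 2*(-14))/(6 + 2*(-14)) + 79) = √(-28*(-2 - 28)/(6 - 28) + 79) = √(-28*(-30)/(-22) + 79) = √(-28*(-1/22)*(-30) + 79) = √(-420/11 + 79) = √(449/11) = √4939/11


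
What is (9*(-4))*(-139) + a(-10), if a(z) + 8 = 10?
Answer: 5006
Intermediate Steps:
a(z) = 2 (a(z) = -8 + 10 = 2)
(9*(-4))*(-139) + a(-10) = (9*(-4))*(-139) + 2 = -36*(-139) + 2 = 5004 + 2 = 5006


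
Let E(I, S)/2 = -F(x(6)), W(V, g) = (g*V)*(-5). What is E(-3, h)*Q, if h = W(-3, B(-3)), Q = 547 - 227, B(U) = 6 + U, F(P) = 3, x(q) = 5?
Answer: -1920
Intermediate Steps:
Q = 320
W(V, g) = -5*V*g (W(V, g) = (V*g)*(-5) = -5*V*g)
h = 45 (h = -5*(-3)*(6 - 3) = -5*(-3)*3 = 45)
E(I, S) = -6 (E(I, S) = 2*(-1*3) = 2*(-3) = -6)
E(-3, h)*Q = -6*320 = -1920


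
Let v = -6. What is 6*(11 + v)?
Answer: 30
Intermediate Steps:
6*(11 + v) = 6*(11 - 6) = 6*5 = 30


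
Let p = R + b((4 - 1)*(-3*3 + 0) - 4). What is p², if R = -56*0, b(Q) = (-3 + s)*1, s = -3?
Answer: 36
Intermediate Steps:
b(Q) = -6 (b(Q) = (-3 - 3)*1 = -6*1 = -6)
R = 0
p = -6 (p = 0 - 6 = -6)
p² = (-6)² = 36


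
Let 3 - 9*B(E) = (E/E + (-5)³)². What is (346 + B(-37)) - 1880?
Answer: -29179/9 ≈ -3242.1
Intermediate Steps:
B(E) = -15373/9 (B(E) = ⅓ - (E/E + (-5)³)²/9 = ⅓ - (1 - 125)²/9 = ⅓ - ⅑*(-124)² = ⅓ - ⅑*15376 = ⅓ - 15376/9 = -15373/9)
(346 + B(-37)) - 1880 = (346 - 15373/9) - 1880 = -12259/9 - 1880 = -29179/9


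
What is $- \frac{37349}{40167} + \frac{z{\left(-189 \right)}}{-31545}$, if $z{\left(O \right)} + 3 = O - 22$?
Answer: $- \frac{43317721}{46928445} \approx -0.92306$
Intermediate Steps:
$z{\left(O \right)} = -25 + O$ ($z{\left(O \right)} = -3 + \left(O - 22\right) = -3 + \left(-22 + O\right) = -25 + O$)
$- \frac{37349}{40167} + \frac{z{\left(-189 \right)}}{-31545} = - \frac{37349}{40167} + \frac{-25 - 189}{-31545} = \left(-37349\right) \frac{1}{40167} - - \frac{214}{31545} = - \frac{37349}{40167} + \frac{214}{31545} = - \frac{43317721}{46928445}$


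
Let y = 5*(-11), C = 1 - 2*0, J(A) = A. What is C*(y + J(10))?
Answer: -45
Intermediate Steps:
C = 1 (C = 1 + 0 = 1)
y = -55
C*(y + J(10)) = 1*(-55 + 10) = 1*(-45) = -45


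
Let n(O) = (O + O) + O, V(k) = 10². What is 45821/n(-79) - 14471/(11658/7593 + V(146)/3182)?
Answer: -14099586779263/1495274712 ≈ -9429.4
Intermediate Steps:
V(k) = 100
n(O) = 3*O (n(O) = 2*O + O = 3*O)
45821/n(-79) - 14471/(11658/7593 + V(146)/3182) = 45821/((3*(-79))) - 14471/(11658/7593 + 100/3182) = 45821/(-237) - 14471/(11658*(1/7593) + 100*(1/3182)) = 45821*(-1/237) - 14471/(3886/2531 + 50/1591) = -45821/237 - 14471/6309176/4026821 = -45821/237 - 14471*4026821/6309176 = -45821/237 - 58272126691/6309176 = -14099586779263/1495274712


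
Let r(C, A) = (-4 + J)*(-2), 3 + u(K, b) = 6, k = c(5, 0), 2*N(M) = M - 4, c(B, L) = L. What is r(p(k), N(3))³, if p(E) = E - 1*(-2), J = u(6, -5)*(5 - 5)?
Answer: 512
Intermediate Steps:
N(M) = -2 + M/2 (N(M) = (M - 4)/2 = (-4 + M)/2 = -2 + M/2)
k = 0
u(K, b) = 3 (u(K, b) = -3 + 6 = 3)
J = 0 (J = 3*(5 - 5) = 3*0 = 0)
p(E) = 2 + E (p(E) = E + 2 = 2 + E)
r(C, A) = 8 (r(C, A) = (-4 + 0)*(-2) = -4*(-2) = 8)
r(p(k), N(3))³ = 8³ = 512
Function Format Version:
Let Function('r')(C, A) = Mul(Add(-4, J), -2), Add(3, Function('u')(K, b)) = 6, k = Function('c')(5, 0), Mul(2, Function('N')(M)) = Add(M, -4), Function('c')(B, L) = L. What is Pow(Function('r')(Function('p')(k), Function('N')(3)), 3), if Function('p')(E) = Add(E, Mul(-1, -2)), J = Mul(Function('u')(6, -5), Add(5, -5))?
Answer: 512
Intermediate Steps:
Function('N')(M) = Add(-2, Mul(Rational(1, 2), M)) (Function('N')(M) = Mul(Rational(1, 2), Add(M, -4)) = Mul(Rational(1, 2), Add(-4, M)) = Add(-2, Mul(Rational(1, 2), M)))
k = 0
Function('u')(K, b) = 3 (Function('u')(K, b) = Add(-3, 6) = 3)
J = 0 (J = Mul(3, Add(5, -5)) = Mul(3, 0) = 0)
Function('p')(E) = Add(2, E) (Function('p')(E) = Add(E, 2) = Add(2, E))
Function('r')(C, A) = 8 (Function('r')(C, A) = Mul(Add(-4, 0), -2) = Mul(-4, -2) = 8)
Pow(Function('r')(Function('p')(k), Function('N')(3)), 3) = Pow(8, 3) = 512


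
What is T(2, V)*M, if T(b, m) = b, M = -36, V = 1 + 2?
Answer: -72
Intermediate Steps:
V = 3
T(2, V)*M = 2*(-36) = -72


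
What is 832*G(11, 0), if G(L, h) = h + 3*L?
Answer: 27456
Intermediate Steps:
832*G(11, 0) = 832*(0 + 3*11) = 832*(0 + 33) = 832*33 = 27456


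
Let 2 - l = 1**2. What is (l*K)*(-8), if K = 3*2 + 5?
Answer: -88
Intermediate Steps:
K = 11 (K = 6 + 5 = 11)
l = 1 (l = 2 - 1*1**2 = 2 - 1*1 = 2 - 1 = 1)
(l*K)*(-8) = (1*11)*(-8) = 11*(-8) = -88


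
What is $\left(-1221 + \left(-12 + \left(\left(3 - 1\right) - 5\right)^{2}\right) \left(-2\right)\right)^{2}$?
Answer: $1476225$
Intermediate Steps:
$\left(-1221 + \left(-12 + \left(\left(3 - 1\right) - 5\right)^{2}\right) \left(-2\right)\right)^{2} = \left(-1221 + \left(-12 + \left(2 - 5\right)^{2}\right) \left(-2\right)\right)^{2} = \left(-1221 + \left(-12 + \left(-3\right)^{2}\right) \left(-2\right)\right)^{2} = \left(-1221 + \left(-12 + 9\right) \left(-2\right)\right)^{2} = \left(-1221 - -6\right)^{2} = \left(-1221 + 6\right)^{2} = \left(-1215\right)^{2} = 1476225$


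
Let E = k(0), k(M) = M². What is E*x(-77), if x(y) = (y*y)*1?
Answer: 0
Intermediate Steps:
E = 0 (E = 0² = 0)
x(y) = y² (x(y) = y²*1 = y²)
E*x(-77) = 0*(-77)² = 0*5929 = 0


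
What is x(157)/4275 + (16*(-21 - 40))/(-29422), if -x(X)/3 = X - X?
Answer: 488/14711 ≈ 0.033172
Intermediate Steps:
x(X) = 0 (x(X) = -3*(X - X) = -3*0 = 0)
x(157)/4275 + (16*(-21 - 40))/(-29422) = 0/4275 + (16*(-21 - 40))/(-29422) = 0*(1/4275) + (16*(-61))*(-1/29422) = 0 - 976*(-1/29422) = 0 + 488/14711 = 488/14711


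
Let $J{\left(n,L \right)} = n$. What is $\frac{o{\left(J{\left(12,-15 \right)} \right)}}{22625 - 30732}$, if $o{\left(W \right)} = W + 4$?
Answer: $- \frac{16}{8107} \approx -0.0019736$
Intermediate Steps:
$o{\left(W \right)} = 4 + W$
$\frac{o{\left(J{\left(12,-15 \right)} \right)}}{22625 - 30732} = \frac{4 + 12}{22625 - 30732} = \frac{16}{-8107} = 16 \left(- \frac{1}{8107}\right) = - \frac{16}{8107}$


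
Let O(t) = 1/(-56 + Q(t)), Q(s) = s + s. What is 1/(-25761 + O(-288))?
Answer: -632/16280953 ≈ -3.8818e-5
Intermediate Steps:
Q(s) = 2*s
O(t) = 1/(-56 + 2*t)
1/(-25761 + O(-288)) = 1/(-25761 + 1/(2*(-28 - 288))) = 1/(-25761 + (1/2)/(-316)) = 1/(-25761 + (1/2)*(-1/316)) = 1/(-25761 - 1/632) = 1/(-16280953/632) = -632/16280953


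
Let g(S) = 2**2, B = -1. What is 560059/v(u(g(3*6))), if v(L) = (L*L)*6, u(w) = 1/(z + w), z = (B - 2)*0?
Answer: 4480472/3 ≈ 1.4935e+6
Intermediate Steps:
z = 0 (z = (-1 - 2)*0 = -3*0 = 0)
g(S) = 4
u(w) = 1/w (u(w) = 1/(0 + w) = 1/w)
v(L) = 6*L**2 (v(L) = L**2*6 = 6*L**2)
560059/v(u(g(3*6))) = 560059/((6*(1/4)**2)) = 560059/((6*(1/16))) = 560059/(3/8) = 560059*(8/3) = 4480472/3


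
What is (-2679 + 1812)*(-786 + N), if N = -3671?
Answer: 3864219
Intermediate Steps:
(-2679 + 1812)*(-786 + N) = (-2679 + 1812)*(-786 - 3671) = -867*(-4457) = 3864219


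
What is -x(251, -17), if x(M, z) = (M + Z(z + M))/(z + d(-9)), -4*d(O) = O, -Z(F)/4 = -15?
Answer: 1244/59 ≈ 21.085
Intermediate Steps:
Z(F) = 60 (Z(F) = -4*(-15) = 60)
d(O) = -O/4
x(M, z) = (60 + M)/(9/4 + z) (x(M, z) = (M + 60)/(z - ¼*(-9)) = (60 + M)/(z + 9/4) = (60 + M)/(9/4 + z))
-x(251, -17) = -4*(60 + 251)/(9 + 4*(-17)) = -4*311/(9 - 68) = -4*311/(-59) = -4*(-1)*311/59 = -1*(-1244/59) = 1244/59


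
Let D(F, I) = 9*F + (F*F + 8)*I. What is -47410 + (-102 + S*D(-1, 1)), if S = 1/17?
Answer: -47512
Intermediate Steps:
S = 1/17 ≈ 0.058824
D(F, I) = 9*F + I*(8 + F²) (D(F, I) = 9*F + (F² + 8)*I = 9*F + (8 + F²)*I = 9*F + I*(8 + F²))
-47410 + (-102 + S*D(-1, 1)) = -47410 + (-102 + (8*1 + 9*(-1) + 1*(-1)²)/17) = -47410 + (-102 + (8 - 9 + 1*1)/17) = -47410 + (-102 + (8 - 9 + 1)/17) = -47410 + (-102 + (1/17)*0) = -47410 + (-102 + 0) = -47410 - 102 = -47512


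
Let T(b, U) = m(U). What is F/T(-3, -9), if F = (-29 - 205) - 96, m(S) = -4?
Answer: 165/2 ≈ 82.500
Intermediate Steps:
T(b, U) = -4
F = -330 (F = -234 - 96 = -330)
F/T(-3, -9) = -330/(-4) = -330*(-1/4) = 165/2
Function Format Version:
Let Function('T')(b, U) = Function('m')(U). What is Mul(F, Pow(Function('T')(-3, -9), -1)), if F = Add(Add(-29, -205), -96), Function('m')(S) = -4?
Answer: Rational(165, 2) ≈ 82.500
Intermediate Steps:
Function('T')(b, U) = -4
F = -330 (F = Add(-234, -96) = -330)
Mul(F, Pow(Function('T')(-3, -9), -1)) = Mul(-330, Pow(-4, -1)) = Mul(-330, Rational(-1, 4)) = Rational(165, 2)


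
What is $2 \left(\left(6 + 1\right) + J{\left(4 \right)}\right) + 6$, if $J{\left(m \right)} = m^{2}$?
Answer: $52$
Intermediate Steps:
$2 \left(\left(6 + 1\right) + J{\left(4 \right)}\right) + 6 = 2 \left(\left(6 + 1\right) + 4^{2}\right) + 6 = 2 \left(7 + 16\right) + 6 = 2 \cdot 23 + 6 = 46 + 6 = 52$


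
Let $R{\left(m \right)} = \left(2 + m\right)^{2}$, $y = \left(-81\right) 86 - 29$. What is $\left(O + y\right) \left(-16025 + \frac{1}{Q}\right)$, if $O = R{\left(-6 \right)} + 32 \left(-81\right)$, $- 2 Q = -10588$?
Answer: $\frac{811968696279}{5294} \approx 1.5338 \cdot 10^{8}$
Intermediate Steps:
$Q = 5294$ ($Q = \left(- \frac{1}{2}\right) \left(-10588\right) = 5294$)
$y = -6995$ ($y = -6966 - 29 = -6995$)
$O = -2576$ ($O = \left(2 - 6\right)^{2} + 32 \left(-81\right) = \left(-4\right)^{2} - 2592 = 16 - 2592 = -2576$)
$\left(O + y\right) \left(-16025 + \frac{1}{Q}\right) = \left(-2576 - 6995\right) \left(-16025 + \frac{1}{5294}\right) = - 9571 \left(-16025 + \frac{1}{5294}\right) = \left(-9571\right) \left(- \frac{84836349}{5294}\right) = \frac{811968696279}{5294}$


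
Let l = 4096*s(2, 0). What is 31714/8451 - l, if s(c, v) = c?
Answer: -69198878/8451 ≈ -8188.3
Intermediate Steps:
l = 8192 (l = 4096*2 = 8192)
31714/8451 - l = 31714/8451 - 1*8192 = 31714*(1/8451) - 8192 = 31714/8451 - 8192 = -69198878/8451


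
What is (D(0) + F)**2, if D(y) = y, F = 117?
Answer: 13689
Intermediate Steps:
(D(0) + F)**2 = (0 + 117)**2 = 117**2 = 13689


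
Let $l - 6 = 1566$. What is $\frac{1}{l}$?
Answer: $\frac{1}{1572} \approx 0.00063613$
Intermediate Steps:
$l = 1572$ ($l = 6 + 1566 = 1572$)
$\frac{1}{l} = \frac{1}{1572}$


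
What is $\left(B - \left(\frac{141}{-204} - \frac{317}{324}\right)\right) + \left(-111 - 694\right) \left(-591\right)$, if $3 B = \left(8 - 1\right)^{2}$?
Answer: $\frac{655139425}{1377} \approx 4.7577 \cdot 10^{5}$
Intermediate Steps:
$B = \frac{49}{3}$ ($B = \frac{\left(8 - 1\right)^{2}}{3} = \frac{7^{2}}{3} = \frac{1}{3} \cdot 49 = \frac{49}{3} \approx 16.333$)
$\left(B - \left(\frac{141}{-204} - \frac{317}{324}\right)\right) + \left(-111 - 694\right) \left(-591\right) = \left(\frac{49}{3} - \left(\frac{141}{-204} - \frac{317}{324}\right)\right) + \left(-111 - 694\right) \left(-591\right) = \left(\frac{49}{3} - \left(141 \left(- \frac{1}{204}\right) - \frac{317}{324}\right)\right) - -475755 = \left(\frac{49}{3} - \left(- \frac{47}{68} - \frac{317}{324}\right)\right) + 475755 = \left(\frac{49}{3} - - \frac{2299}{1377}\right) + 475755 = \left(\frac{49}{3} + \frac{2299}{1377}\right) + 475755 = \frac{24790}{1377} + 475755 = \frac{655139425}{1377}$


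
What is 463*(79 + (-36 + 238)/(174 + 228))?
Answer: 7398740/201 ≈ 36810.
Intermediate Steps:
463*(79 + (-36 + 238)/(174 + 228)) = 463*(79 + 202/402) = 463*(79 + 202*(1/402)) = 463*(79 + 101/201) = 463*(15980/201) = 7398740/201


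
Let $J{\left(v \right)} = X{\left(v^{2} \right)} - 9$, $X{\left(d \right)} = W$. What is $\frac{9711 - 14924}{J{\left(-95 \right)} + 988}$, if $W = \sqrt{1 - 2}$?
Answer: $- \frac{5103527}{958442} + \frac{5213 i}{958442} \approx -5.3248 + 0.005439 i$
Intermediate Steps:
$W = i$ ($W = \sqrt{-1} = i \approx 1.0 i$)
$X{\left(d \right)} = i$
$J{\left(v \right)} = -9 + i$ ($J{\left(v \right)} = i - 9 = -9 + i$)
$\frac{9711 - 14924}{J{\left(-95 \right)} + 988} = \frac{9711 - 14924}{\left(-9 + i\right) + 988} = - \frac{5213}{979 + i} = - 5213 \frac{979 - i}{958442} = - \frac{5213 \left(979 - i\right)}{958442}$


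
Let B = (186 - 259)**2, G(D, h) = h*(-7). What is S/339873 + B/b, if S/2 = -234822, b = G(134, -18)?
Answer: 584002691/14274666 ≈ 40.912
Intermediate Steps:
G(D, h) = -7*h
b = 126 (b = -7*(-18) = 126)
S = -469644 (S = 2*(-234822) = -469644)
B = 5329 (B = (-73)**2 = 5329)
S/339873 + B/b = -469644/339873 + 5329/126 = -469644*1/339873 + 5329*(1/126) = -156548/113291 + 5329/126 = 584002691/14274666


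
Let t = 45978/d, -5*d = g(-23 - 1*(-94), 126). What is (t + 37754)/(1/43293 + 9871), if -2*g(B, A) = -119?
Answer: 87299165589/25427039638 ≈ 3.4333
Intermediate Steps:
g(B, A) = 119/2 (g(B, A) = -½*(-119) = 119/2)
d = -119/10 (d = -⅕*119/2 = -119/10 ≈ -11.900)
t = -459780/119 (t = 45978/(-119/10) = 45978*(-10/119) = -459780/119 ≈ -3863.7)
(t + 37754)/(1/43293 + 9871) = (-459780/119 + 37754)/(1/43293 + 9871) = 4032946/(119*(1/43293 + 9871)) = 4032946/(119*(427345204/43293)) = (4032946/119)*(43293/427345204) = 87299165589/25427039638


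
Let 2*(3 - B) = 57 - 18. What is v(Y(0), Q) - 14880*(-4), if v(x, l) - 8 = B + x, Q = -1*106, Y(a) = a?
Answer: 119023/2 ≈ 59512.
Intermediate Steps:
B = -33/2 (B = 3 - (57 - 18)/2 = 3 - ½*39 = 3 - 39/2 = -33/2 ≈ -16.500)
Q = -106
v(x, l) = -17/2 + x (v(x, l) = 8 + (-33/2 + x) = -17/2 + x)
v(Y(0), Q) - 14880*(-4) = (-17/2 + 0) - 14880*(-4) = -17/2 + 59520 = 119023/2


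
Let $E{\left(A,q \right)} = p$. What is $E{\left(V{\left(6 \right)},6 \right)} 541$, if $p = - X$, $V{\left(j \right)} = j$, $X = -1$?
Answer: $541$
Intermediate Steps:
$p = 1$ ($p = \left(-1\right) \left(-1\right) = 1$)
$E{\left(A,q \right)} = 1$
$E{\left(V{\left(6 \right)},6 \right)} 541 = 1 \cdot 541 = 541$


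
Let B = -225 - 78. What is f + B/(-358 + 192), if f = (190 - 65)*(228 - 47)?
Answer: 3756053/166 ≈ 22627.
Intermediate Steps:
B = -303
f = 22625 (f = 125*181 = 22625)
f + B/(-358 + 192) = 22625 - 303/(-358 + 192) = 22625 - 303/(-166) = 22625 - 303*(-1/166) = 22625 + 303/166 = 3756053/166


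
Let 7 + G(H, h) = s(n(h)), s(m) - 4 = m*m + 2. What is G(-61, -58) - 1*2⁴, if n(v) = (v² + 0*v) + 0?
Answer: 11316479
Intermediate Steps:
n(v) = v² (n(v) = (v² + 0) + 0 = v² + 0 = v²)
s(m) = 6 + m² (s(m) = 4 + (m*m + 2) = 4 + (m² + 2) = 4 + (2 + m²) = 6 + m²)
G(H, h) = -1 + h⁴ (G(H, h) = -7 + (6 + (h²)²) = -7 + (6 + h⁴) = -1 + h⁴)
G(-61, -58) - 1*2⁴ = (-1 + (-58)⁴) - 1*2⁴ = (-1 + 11316496) - 1*16 = 11316495 - 16 = 11316479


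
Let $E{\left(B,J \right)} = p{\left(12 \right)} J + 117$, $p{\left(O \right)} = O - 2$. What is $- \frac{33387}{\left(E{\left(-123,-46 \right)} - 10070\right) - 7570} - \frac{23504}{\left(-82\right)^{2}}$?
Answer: $- \frac{49544561}{30229423} \approx -1.639$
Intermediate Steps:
$p{\left(O \right)} = -2 + O$
$E{\left(B,J \right)} = 117 + 10 J$ ($E{\left(B,J \right)} = \left(-2 + 12\right) J + 117 = 10 J + 117 = 117 + 10 J$)
$- \frac{33387}{\left(E{\left(-123,-46 \right)} - 10070\right) - 7570} - \frac{23504}{\left(-82\right)^{2}} = - \frac{33387}{\left(\left(117 + 10 \left(-46\right)\right) - 10070\right) - 7570} - \frac{23504}{\left(-82\right)^{2}} = - \frac{33387}{\left(\left(117 - 460\right) - 10070\right) - 7570} - \frac{23504}{6724} = - \frac{33387}{\left(-343 - 10070\right) - 7570} - \frac{5876}{1681} = - \frac{33387}{-10413 - 7570} - \frac{5876}{1681} = - \frac{33387}{-17983} - \frac{5876}{1681} = \left(-33387\right) \left(- \frac{1}{17983}\right) - \frac{5876}{1681} = \frac{33387}{17983} - \frac{5876}{1681} = - \frac{49544561}{30229423}$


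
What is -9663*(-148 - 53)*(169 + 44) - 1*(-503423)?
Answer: 414205442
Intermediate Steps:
-9663*(-148 - 53)*(169 + 44) - 1*(-503423) = -(-1942263)*213 + 503423 = -9663*(-42813) + 503423 = 413702019 + 503423 = 414205442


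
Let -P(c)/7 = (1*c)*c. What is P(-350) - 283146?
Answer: -1140646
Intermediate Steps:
P(c) = -7*c² (P(c) = -7*1*c*c = -7*c*c = -7*c²)
P(-350) - 283146 = -7*(-350)² - 283146 = -7*122500 - 283146 = -857500 - 283146 = -1140646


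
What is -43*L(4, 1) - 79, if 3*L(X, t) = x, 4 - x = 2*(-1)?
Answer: -165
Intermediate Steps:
x = 6 (x = 4 - 2*(-1) = 4 - 1*(-2) = 4 + 2 = 6)
L(X, t) = 2 (L(X, t) = (1/3)*6 = 2)
-43*L(4, 1) - 79 = -43*2 - 79 = -86 - 79 = -165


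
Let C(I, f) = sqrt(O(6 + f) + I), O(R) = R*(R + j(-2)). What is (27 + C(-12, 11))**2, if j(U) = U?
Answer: 972 + 486*sqrt(3) ≈ 1813.8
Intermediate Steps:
O(R) = R*(-2 + R) (O(R) = R*(R - 2) = R*(-2 + R))
C(I, f) = sqrt(I + (4 + f)*(6 + f)) (C(I, f) = sqrt((6 + f)*(-2 + (6 + f)) + I) = sqrt((6 + f)*(4 + f) + I) = sqrt((4 + f)*(6 + f) + I) = sqrt(I + (4 + f)*(6 + f)))
(27 + C(-12, 11))**2 = (27 + sqrt(-12 + (4 + 11)*(6 + 11)))**2 = (27 + sqrt(-12 + 15*17))**2 = (27 + sqrt(-12 + 255))**2 = (27 + sqrt(243))**2 = (27 + 9*sqrt(3))**2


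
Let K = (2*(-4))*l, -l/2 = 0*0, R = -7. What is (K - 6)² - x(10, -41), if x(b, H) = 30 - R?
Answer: -1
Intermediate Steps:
l = 0 (l = -0*0 = -2*0 = 0)
K = 0 (K = (2*(-4))*0 = -8*0 = 0)
x(b, H) = 37 (x(b, H) = 30 - 1*(-7) = 30 + 7 = 37)
(K - 6)² - x(10, -41) = (0 - 6)² - 1*37 = (-6)² - 37 = 36 - 37 = -1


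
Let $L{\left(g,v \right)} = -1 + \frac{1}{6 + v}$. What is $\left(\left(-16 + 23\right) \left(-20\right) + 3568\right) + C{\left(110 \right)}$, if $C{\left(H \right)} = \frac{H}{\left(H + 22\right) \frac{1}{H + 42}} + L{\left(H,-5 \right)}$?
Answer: $\frac{10664}{3} \approx 3554.7$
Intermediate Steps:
$C{\left(H \right)} = \frac{H \left(42 + H\right)}{22 + H}$ ($C{\left(H \right)} = \frac{H}{\left(H + 22\right) \frac{1}{H + 42}} + \frac{-5 - -5}{6 - 5} = \frac{H}{\left(22 + H\right) \frac{1}{42 + H}} + \frac{-5 + 5}{1} = \frac{H}{\frac{1}{42 + H} \left(22 + H\right)} + 1 \cdot 0 = H \frac{42 + H}{22 + H} + 0 = \frac{H \left(42 + H\right)}{22 + H} + 0 = \frac{H \left(42 + H\right)}{22 + H}$)
$\left(\left(-16 + 23\right) \left(-20\right) + 3568\right) + C{\left(110 \right)} = \left(\left(-16 + 23\right) \left(-20\right) + 3568\right) + \frac{110 \left(42 + 110\right)}{22 + 110} = \left(7 \left(-20\right) + 3568\right) + 110 \cdot \frac{1}{132} \cdot 152 = \left(-140 + 3568\right) + 110 \cdot \frac{1}{132} \cdot 152 = 3428 + \frac{380}{3} = \frac{10664}{3}$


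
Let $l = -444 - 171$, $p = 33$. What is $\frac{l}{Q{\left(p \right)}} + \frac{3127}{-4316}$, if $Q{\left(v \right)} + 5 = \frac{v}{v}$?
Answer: $\frac{330229}{2158} \approx 153.03$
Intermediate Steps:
$l = -615$ ($l = -444 - 171 = -615$)
$Q{\left(v \right)} = -4$ ($Q{\left(v \right)} = -5 + \frac{v}{v} = -5 + 1 = -4$)
$\frac{l}{Q{\left(p \right)}} + \frac{3127}{-4316} = - \frac{615}{-4} + \frac{3127}{-4316} = \left(-615\right) \left(- \frac{1}{4}\right) + 3127 \left(- \frac{1}{4316}\right) = \frac{615}{4} - \frac{3127}{4316} = \frac{330229}{2158}$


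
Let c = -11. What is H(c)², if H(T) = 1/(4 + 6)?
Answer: 1/100 ≈ 0.010000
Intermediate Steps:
H(T) = ⅒ (H(T) = 1/10 = ⅒)
H(c)² = (⅒)² = 1/100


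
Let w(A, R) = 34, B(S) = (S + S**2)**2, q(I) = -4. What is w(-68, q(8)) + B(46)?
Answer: 4674278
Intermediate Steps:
w(-68, q(8)) + B(46) = 34 + 46**2*(1 + 46)**2 = 34 + 2116*47**2 = 34 + 2116*2209 = 34 + 4674244 = 4674278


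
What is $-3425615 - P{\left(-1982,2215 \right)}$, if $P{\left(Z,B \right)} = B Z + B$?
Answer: $962300$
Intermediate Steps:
$P{\left(Z,B \right)} = B + B Z$
$-3425615 - P{\left(-1982,2215 \right)} = -3425615 - 2215 \left(1 - 1982\right) = -3425615 - 2215 \left(-1981\right) = -3425615 - -4387915 = -3425615 + 4387915 = 962300$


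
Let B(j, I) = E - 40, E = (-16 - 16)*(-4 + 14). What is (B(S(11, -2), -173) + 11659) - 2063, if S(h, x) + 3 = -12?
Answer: 9236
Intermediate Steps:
S(h, x) = -15 (S(h, x) = -3 - 12 = -15)
E = -320 (E = -32*10 = -320)
B(j, I) = -360 (B(j, I) = -320 - 40 = -360)
(B(S(11, -2), -173) + 11659) - 2063 = (-360 + 11659) - 2063 = 11299 - 2063 = 9236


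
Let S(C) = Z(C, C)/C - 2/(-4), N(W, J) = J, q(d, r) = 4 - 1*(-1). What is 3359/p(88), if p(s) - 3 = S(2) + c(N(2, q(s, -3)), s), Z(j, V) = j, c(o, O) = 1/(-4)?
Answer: 13436/17 ≈ 790.35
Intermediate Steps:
q(d, r) = 5 (q(d, r) = 4 + 1 = 5)
c(o, O) = -¼
S(C) = 3/2 (S(C) = C/C - 2/(-4) = 1 - 2*(-¼) = 1 + ½ = 3/2)
p(s) = 17/4 (p(s) = 3 + (3/2 - ¼) = 3 + 5/4 = 17/4)
3359/p(88) = 3359/(17/4) = 3359*(4/17) = 13436/17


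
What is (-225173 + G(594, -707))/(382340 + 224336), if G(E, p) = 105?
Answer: -56267/151669 ≈ -0.37099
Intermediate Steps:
(-225173 + G(594, -707))/(382340 + 224336) = (-225173 + 105)/(382340 + 224336) = -225068/606676 = -225068*1/606676 = -56267/151669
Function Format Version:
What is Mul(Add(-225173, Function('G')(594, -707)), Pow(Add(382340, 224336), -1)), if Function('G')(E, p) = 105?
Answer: Rational(-56267, 151669) ≈ -0.37099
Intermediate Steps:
Mul(Add(-225173, Function('G')(594, -707)), Pow(Add(382340, 224336), -1)) = Mul(Add(-225173, 105), Pow(Add(382340, 224336), -1)) = Mul(-225068, Pow(606676, -1)) = Mul(-225068, Rational(1, 606676)) = Rational(-56267, 151669)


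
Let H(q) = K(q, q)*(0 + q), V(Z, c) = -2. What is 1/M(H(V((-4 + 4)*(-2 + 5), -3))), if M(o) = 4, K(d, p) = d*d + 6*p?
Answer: ¼ ≈ 0.25000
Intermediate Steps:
K(d, p) = d² + 6*p
H(q) = q*(q² + 6*q) (H(q) = (q² + 6*q)*(0 + q) = (q² + 6*q)*q = q*(q² + 6*q))
1/M(H(V((-4 + 4)*(-2 + 5), -3))) = 1/4 = ¼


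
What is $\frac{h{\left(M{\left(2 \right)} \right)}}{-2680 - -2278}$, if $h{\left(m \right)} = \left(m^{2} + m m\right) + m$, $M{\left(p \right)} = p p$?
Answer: $- \frac{6}{67} \approx -0.089552$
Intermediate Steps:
$M{\left(p \right)} = p^{2}$
$h{\left(m \right)} = m + 2 m^{2}$ ($h{\left(m \right)} = \left(m^{2} + m^{2}\right) + m = 2 m^{2} + m = m + 2 m^{2}$)
$\frac{h{\left(M{\left(2 \right)} \right)}}{-2680 - -2278} = \frac{2^{2} \left(1 + 2 \cdot 2^{2}\right)}{-2680 - -2278} = \frac{4 \left(1 + 2 \cdot 4\right)}{-2680 + 2278} = \frac{4 \left(1 + 8\right)}{-402} = 4 \cdot 9 \left(- \frac{1}{402}\right) = 36 \left(- \frac{1}{402}\right) = - \frac{6}{67}$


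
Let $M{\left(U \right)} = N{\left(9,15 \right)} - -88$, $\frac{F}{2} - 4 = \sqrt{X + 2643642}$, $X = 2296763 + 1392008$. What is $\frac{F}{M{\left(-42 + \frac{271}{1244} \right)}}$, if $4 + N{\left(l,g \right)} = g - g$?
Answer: $\frac{2}{21} + \frac{\sqrt{6332413}}{42} \approx 60.01$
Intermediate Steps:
$X = 3688771$
$N{\left(l,g \right)} = -4$ ($N{\left(l,g \right)} = -4 + \left(g - g\right) = -4 + 0 = -4$)
$F = 8 + 2 \sqrt{6332413}$ ($F = 8 + 2 \sqrt{3688771 + 2643642} = 8 + 2 \sqrt{6332413} \approx 5040.9$)
$M{\left(U \right)} = 84$ ($M{\left(U \right)} = -4 - -88 = -4 + 88 = 84$)
$\frac{F}{M{\left(-42 + \frac{271}{1244} \right)}} = \frac{8 + 2 \sqrt{6332413}}{84} = \left(8 + 2 \sqrt{6332413}\right) \frac{1}{84} = \frac{2}{21} + \frac{\sqrt{6332413}}{42}$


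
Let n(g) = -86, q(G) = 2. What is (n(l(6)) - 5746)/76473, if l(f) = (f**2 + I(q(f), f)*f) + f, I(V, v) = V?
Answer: -648/8497 ≈ -0.076262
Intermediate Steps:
l(f) = f**2 + 3*f (l(f) = (f**2 + 2*f) + f = f**2 + 3*f)
(n(l(6)) - 5746)/76473 = (-86 - 5746)/76473 = -5832*1/76473 = -648/8497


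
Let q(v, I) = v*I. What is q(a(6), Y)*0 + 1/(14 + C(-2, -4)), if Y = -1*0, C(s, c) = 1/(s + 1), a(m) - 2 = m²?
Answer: 1/13 ≈ 0.076923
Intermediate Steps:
a(m) = 2 + m²
C(s, c) = 1/(1 + s)
Y = 0
q(v, I) = I*v
q(a(6), Y)*0 + 1/(14 + C(-2, -4)) = (0*(2 + 6²))*0 + 1/(14 + 1/(1 - 2)) = (0*(2 + 36))*0 + 1/(14 + 1/(-1)) = (0*38)*0 + 1/(14 - 1) = 0*0 + 1/13 = 0 + 1/13 = 1/13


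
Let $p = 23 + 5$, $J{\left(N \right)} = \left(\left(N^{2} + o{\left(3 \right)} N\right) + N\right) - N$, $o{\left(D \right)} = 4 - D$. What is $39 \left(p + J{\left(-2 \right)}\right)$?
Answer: $1170$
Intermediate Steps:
$J{\left(N \right)} = N + N^{2}$ ($J{\left(N \right)} = \left(\left(N^{2} + \left(4 - 3\right) N\right) + N\right) - N = \left(\left(N^{2} + 1 N\right) + N\right) - N = \left(\left(N^{2} + N\right) + N\right) - N = \left(\left(N + N^{2}\right) + N\right) - N = \left(N^{2} + 2 N\right) - N = N + N^{2}$)
$p = 28$
$39 \left(p + J{\left(-2 \right)}\right) = 39 \left(28 - 2 \left(1 - 2\right)\right) = 39 \left(28 - -2\right) = 39 \left(28 + 2\right) = 39 \cdot 30 = 1170$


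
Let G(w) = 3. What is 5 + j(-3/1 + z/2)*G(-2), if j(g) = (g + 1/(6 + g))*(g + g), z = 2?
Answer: 26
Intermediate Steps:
j(g) = 2*g*(g + 1/(6 + g)) (j(g) = (g + 1/(6 + g))*(2*g) = 2*g*(g + 1/(6 + g)))
5 + j(-3/1 + z/2)*G(-2) = 5 + (2*(-3/1 + 2/2)*(1 + (-3/1 + 2/2)**2 + 6*(-3/1 + 2/2))/(6 + (-3/1 + 2/2)))*3 = 5 + (2*(-3*1 + 2*(1/2))*(1 + (-3*1 + 2*(1/2))**2 + 6*(-3*1 + 2*(1/2)))/(6 + (-3*1 + 2*(1/2))))*3 = 5 + (2*(-3 + 1)*(1 + (-3 + 1)**2 + 6*(-3 + 1))/(6 + (-3 + 1)))*3 = 5 + (2*(-2)*(1 + (-2)**2 + 6*(-2))/(6 - 2))*3 = 5 + (2*(-2)*(1 + 4 - 12)/4)*3 = 5 + (2*(-2)*(1/4)*(-7))*3 = 5 + 7*3 = 5 + 21 = 26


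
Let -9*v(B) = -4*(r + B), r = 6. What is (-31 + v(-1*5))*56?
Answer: -15400/9 ≈ -1711.1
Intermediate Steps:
v(B) = 8/3 + 4*B/9 (v(B) = -(-4)*(6 + B)/9 = -(-24 - 4*B)/9 = 8/3 + 4*B/9)
(-31 + v(-1*5))*56 = (-31 + (8/3 + 4*(-1*5)/9))*56 = (-31 + (8/3 + (4/9)*(-5)))*56 = (-31 + (8/3 - 20/9))*56 = (-31 + 4/9)*56 = -275/9*56 = -15400/9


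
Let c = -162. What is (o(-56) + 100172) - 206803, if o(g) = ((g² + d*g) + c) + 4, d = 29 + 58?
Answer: -108525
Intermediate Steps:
d = 87
o(g) = -158 + g² + 87*g (o(g) = ((g² + 87*g) - 162) + 4 = (-162 + g² + 87*g) + 4 = -158 + g² + 87*g)
(o(-56) + 100172) - 206803 = ((-158 + (-56)² + 87*(-56)) + 100172) - 206803 = ((-158 + 3136 - 4872) + 100172) - 206803 = (-1894 + 100172) - 206803 = 98278 - 206803 = -108525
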